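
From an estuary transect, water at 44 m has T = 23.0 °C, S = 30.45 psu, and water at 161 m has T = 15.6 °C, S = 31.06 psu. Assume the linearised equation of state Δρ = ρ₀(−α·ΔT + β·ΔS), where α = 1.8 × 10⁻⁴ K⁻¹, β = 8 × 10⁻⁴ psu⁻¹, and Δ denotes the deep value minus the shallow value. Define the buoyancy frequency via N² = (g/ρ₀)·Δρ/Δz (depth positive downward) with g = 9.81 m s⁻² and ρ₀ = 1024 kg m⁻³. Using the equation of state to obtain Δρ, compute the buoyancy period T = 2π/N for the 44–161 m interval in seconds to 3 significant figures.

ΔT = -7.4 K, ΔS = +0.61 psu (deep − shallow).
Δρ/ρ₀ = −αΔT + βΔS = 1.332 × 10⁻³ + 4.88 × 10⁻⁴ = 1.82 × 10⁻³, so Δρ ≈ 1.864 kg m⁻³.
N² = (g/ρ₀)·Δρ/Δz = g·(Δρ/ρ₀)/Δz = 9.81 × 1.82 × 10⁻³ / 117 = 1.5260 × 10⁻⁴ s⁻².
N = √(1.5260 × 10⁻⁴) = 0.012353 rad s⁻¹ → T = 2π/N = 508.64 s ≈ 509 s.

509 s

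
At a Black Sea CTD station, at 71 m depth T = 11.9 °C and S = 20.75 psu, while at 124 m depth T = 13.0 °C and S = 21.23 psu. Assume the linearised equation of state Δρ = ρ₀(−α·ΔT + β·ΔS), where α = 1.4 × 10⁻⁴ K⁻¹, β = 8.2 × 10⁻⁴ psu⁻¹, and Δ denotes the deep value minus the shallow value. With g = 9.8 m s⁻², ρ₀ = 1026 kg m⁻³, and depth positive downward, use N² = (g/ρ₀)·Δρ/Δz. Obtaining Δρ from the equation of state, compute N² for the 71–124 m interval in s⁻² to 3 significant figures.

ΔT = +1.1 K, ΔS = +0.48 psu (deep − shallow).
Δρ/ρ₀ = −αΔT + βΔS = -1.54 × 10⁻⁴ + 3.936 × 10⁻⁴ = 2.396 × 10⁻⁴, so Δρ ≈ 0.2458 kg m⁻³.
N² = (g/ρ₀)·Δρ/Δz = g·(Δρ/ρ₀)/Δz = 9.8 × 2.396 × 10⁻⁴ / 53 = 4.4303 × 10⁻⁵ s⁻² ≈ 4.43 × 10⁻⁵ s⁻².

4.43 × 10⁻⁵ s⁻²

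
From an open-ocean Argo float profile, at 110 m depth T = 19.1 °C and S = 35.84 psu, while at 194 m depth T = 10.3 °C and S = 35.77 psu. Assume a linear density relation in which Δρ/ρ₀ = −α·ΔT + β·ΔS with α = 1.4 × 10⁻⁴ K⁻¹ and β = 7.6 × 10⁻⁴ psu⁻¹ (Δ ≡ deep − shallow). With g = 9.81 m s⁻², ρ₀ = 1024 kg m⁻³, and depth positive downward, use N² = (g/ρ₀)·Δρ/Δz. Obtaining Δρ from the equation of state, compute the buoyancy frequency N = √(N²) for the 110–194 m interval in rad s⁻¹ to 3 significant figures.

ΔT = -8.8 K, ΔS = -0.07 psu (deep − shallow).
Δρ/ρ₀ = −αΔT + βΔS = 1.232 × 10⁻³ − 5.32 × 10⁻⁵ = 1.1788 × 10⁻³, so Δρ ≈ 1.207 kg m⁻³.
N² = (g/ρ₀)·Δρ/Δz = g·(Δρ/ρ₀)/Δz = 9.81 × 1.1788 × 10⁻³ / 84 = 1.3767 × 10⁻⁴ s⁻².
N = √(1.3767 × 10⁻⁴) = 0.011733 rad s⁻¹ ≈ 0.0117 rad s⁻¹.

0.0117 rad s⁻¹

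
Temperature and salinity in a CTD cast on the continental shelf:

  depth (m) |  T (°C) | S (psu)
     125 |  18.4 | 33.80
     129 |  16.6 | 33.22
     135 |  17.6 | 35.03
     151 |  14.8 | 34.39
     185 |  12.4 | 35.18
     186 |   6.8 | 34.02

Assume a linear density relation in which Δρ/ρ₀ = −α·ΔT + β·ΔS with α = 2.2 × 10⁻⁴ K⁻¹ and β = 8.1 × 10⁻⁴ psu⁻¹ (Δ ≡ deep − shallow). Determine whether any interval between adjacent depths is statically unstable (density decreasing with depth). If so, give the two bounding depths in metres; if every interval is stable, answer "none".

Evaluate Δρ/ρ₀ = −αΔT + βΔS across each adjacent pair:
  125–129 m: −αΔT+βΔS = −(2.2 × 10⁻⁴)(-1.8)+(8.1 × 10⁻⁴)(-0.58) = -7.4 × 10⁻⁵ → UNSTABLE
  129–135 m: −αΔT+βΔS = −(2.2 × 10⁻⁴)(+1.0)+(8.1 × 10⁻⁴)(+1.81) = 1.2 × 10⁻³ → stable
  135–151 m: −αΔT+βΔS = −(2.2 × 10⁻⁴)(-2.8)+(8.1 × 10⁻⁴)(-0.64) = 9.8 × 10⁻⁵ → stable
  151–185 m: −αΔT+βΔS = −(2.2 × 10⁻⁴)(-2.4)+(8.1 × 10⁻⁴)(+0.79) = 1.2 × 10⁻³ → stable
  185–186 m: −αΔT+βΔS = −(2.2 × 10⁻⁴)(-5.6)+(8.1 × 10⁻⁴)(-1.16) = 2.9 × 10⁻⁴ → stable
The 125–129 m interval has Δρ < 0: lighter water underlies denser water.

125–129 m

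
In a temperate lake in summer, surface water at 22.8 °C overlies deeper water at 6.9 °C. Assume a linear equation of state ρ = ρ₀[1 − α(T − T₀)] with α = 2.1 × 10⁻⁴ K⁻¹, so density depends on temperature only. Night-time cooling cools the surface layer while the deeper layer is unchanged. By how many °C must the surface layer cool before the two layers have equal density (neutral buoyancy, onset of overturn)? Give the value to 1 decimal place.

With temperature the only control, equal density requires T_surf′ = T_deep.
T_surf′ = 6.9 °C.
Cooling required: 22.8 − 6.9 = 15.9 °C.

15.9 °C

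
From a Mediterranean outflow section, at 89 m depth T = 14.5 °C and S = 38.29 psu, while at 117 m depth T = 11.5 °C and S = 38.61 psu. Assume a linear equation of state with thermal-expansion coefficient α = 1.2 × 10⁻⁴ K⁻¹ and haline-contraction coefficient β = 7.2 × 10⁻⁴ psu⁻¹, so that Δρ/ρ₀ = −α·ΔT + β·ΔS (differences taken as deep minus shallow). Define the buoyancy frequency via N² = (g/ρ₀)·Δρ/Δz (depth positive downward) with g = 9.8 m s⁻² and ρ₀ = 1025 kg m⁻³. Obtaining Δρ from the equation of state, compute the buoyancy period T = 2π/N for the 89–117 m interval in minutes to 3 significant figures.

ΔT = -3.0 K, ΔS = +0.32 psu (deep − shallow).
Δρ/ρ₀ = −αΔT + βΔS = 3.60 × 10⁻⁴ + 2.304 × 10⁻⁴ = 5.904 × 10⁻⁴, so Δρ ≈ 0.6052 kg m⁻³.
N² = (g/ρ₀)·Δρ/Δz = g·(Δρ/ρ₀)/Δz = 9.8 × 5.904 × 10⁻⁴ / 28 = 2.0664 × 10⁻⁴ s⁻².
N = √(2.0664 × 10⁻⁴) = 0.014375 rad s⁻¹ → T = 2π/N = 437.09 s = 7.2848 min ≈ 7.28 min.

7.28 min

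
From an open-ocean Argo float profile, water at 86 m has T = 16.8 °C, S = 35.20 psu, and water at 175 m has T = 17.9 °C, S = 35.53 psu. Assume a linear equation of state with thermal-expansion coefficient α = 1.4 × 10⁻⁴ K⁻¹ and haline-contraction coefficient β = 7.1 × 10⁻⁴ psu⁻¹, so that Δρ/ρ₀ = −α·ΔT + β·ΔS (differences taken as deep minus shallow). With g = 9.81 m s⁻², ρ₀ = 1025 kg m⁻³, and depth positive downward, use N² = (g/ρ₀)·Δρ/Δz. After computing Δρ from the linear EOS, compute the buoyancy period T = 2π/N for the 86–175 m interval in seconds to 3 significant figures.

2.11 × 10³ s

ΔT = +1.1 K, ΔS = +0.33 psu (deep − shallow).
Δρ/ρ₀ = −αΔT + βΔS = -1.54 × 10⁻⁴ + 2.343 × 10⁻⁴ = 8.03 × 10⁻⁵, so Δρ ≈ 0.08231 kg m⁻³.
N² = (g/ρ₀)·Δρ/Δz = g·(Δρ/ρ₀)/Δz = 9.81 × 8.03 × 10⁻⁵ / 89 = 8.8510 × 10⁻⁶ s⁻².
N = √(8.8510 × 10⁻⁶) = 2.9751 × 10⁻³ rad s⁻¹ → T = 2π/N = 2.1119 × 10³ s ≈ 2.11 × 10³ s.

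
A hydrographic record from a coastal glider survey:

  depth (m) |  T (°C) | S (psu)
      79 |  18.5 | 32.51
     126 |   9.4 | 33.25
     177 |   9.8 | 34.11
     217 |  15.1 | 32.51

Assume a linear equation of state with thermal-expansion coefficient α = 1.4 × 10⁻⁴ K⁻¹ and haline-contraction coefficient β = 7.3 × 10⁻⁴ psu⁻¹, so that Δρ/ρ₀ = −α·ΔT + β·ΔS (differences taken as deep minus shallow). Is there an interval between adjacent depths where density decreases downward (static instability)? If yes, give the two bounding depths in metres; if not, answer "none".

Evaluate Δρ/ρ₀ = −αΔT + βΔS across each adjacent pair:
  79–126 m: −αΔT+βΔS = −(1.4 × 10⁻⁴)(-9.1)+(7.3 × 10⁻⁴)(+0.74) = 1.8 × 10⁻³ → stable
  126–177 m: −αΔT+βΔS = −(1.4 × 10⁻⁴)(+0.4)+(7.3 × 10⁻⁴)(+0.86) = 5.7 × 10⁻⁴ → stable
  177–217 m: −αΔT+βΔS = −(1.4 × 10⁻⁴)(+5.3)+(7.3 × 10⁻⁴)(-1.60) = -1.9 × 10⁻³ → UNSTABLE
The 177–217 m interval has Δρ < 0: lighter water underlies denser water.

177–217 m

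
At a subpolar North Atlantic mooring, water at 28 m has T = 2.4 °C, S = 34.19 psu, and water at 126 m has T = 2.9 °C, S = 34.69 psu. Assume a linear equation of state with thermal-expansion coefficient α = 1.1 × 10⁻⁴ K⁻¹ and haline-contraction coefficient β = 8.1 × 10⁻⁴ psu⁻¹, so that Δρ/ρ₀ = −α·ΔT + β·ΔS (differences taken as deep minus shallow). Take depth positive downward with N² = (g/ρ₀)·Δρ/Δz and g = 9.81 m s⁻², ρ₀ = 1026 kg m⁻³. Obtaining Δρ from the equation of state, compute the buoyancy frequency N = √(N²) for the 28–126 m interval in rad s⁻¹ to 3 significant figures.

5.92 × 10⁻³ rad s⁻¹

ΔT = +0.5 K, ΔS = +0.50 psu (deep − shallow).
Δρ/ρ₀ = −αΔT + βΔS = -5.50 × 10⁻⁵ + 4.05 × 10⁻⁴ = 3.50 × 10⁻⁴, so Δρ ≈ 0.3591 kg m⁻³.
N² = (g/ρ₀)·Δρ/Δz = g·(Δρ/ρ₀)/Δz = 9.81 × 3.50 × 10⁻⁴ / 98 = 3.5036 × 10⁻⁵ s⁻².
N = √(3.5036 × 10⁻⁵) = 5.9191 × 10⁻³ rad s⁻¹ ≈ 5.92 × 10⁻³ rad s⁻¹.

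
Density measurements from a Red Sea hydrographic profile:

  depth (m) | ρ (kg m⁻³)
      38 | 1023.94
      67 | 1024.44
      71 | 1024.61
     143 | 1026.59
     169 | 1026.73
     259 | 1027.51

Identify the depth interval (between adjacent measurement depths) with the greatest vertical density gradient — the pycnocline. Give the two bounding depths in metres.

67–71 m

Compute the density gradient over each adjacent pair:
  38–67 m: Δρ/Δz = 0.50/29 = 0.017 kg m⁻⁴
  67–71 m: Δρ/Δz = 0.17/4 = 0.043 kg m⁻⁴
  71–143 m: Δρ/Δz = 1.98/72 = 0.028 kg m⁻⁴
  143–169 m: Δρ/Δz = 0.14/26 = 5.4 × 10⁻³ kg m⁻⁴
  169–259 m: Δρ/Δz = 0.78/90 = 8.7 × 10⁻³ kg m⁻⁴
The largest gradient is in the 67–71 m interval — the pycnocline.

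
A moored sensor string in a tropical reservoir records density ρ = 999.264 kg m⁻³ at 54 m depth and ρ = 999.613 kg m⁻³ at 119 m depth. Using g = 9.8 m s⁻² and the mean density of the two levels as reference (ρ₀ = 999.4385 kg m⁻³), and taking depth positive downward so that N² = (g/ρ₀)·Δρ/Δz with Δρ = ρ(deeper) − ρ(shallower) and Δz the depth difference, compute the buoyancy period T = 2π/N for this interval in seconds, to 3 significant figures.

Δρ = 999.613 − 999.264 = 0.349 kg m⁻³ over Δz = 119 − 54 = 65 m.
N² = (9.8/999.4385) × (0.349/65) = 5.2648 × 10⁻⁵ s⁻².
N = √(5.2648 × 10⁻⁵) = 7.2559 × 10⁻³ rad s⁻¹, so T = 2π/N = 865.94 s ≈ 866 s.

866 s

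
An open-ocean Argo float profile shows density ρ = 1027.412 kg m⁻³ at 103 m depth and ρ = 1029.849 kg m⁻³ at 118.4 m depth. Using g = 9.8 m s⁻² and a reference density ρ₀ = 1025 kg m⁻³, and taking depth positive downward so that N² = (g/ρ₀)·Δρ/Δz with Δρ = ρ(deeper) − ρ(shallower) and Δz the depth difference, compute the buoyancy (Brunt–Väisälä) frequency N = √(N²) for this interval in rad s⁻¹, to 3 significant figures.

Δρ = 1029.849 − 1027.412 = 2.437 kg m⁻³ over Δz = 118.4 − 103 = 15.4 m.
N² = (9.8/1025) × (2.437/15.4) = 1.5130 × 10⁻³ s⁻².
N = √(1.5130 × 10⁻³) = 0.038897 rad s⁻¹ ≈ 0.0389 rad s⁻¹.

0.0389 rad s⁻¹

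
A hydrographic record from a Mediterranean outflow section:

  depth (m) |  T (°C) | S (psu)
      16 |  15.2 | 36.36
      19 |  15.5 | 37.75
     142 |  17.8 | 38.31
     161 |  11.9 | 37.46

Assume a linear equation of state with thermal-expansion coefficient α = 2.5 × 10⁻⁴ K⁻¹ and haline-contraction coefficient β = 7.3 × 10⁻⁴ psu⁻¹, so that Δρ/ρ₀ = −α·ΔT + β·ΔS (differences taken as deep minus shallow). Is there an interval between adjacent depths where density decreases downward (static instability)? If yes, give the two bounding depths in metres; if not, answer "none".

19–142 m

Evaluate Δρ/ρ₀ = −αΔT + βΔS across each adjacent pair:
  16–19 m: −αΔT+βΔS = −(2.5 × 10⁻⁴)(+0.3)+(7.3 × 10⁻⁴)(+1.39) = 9.4 × 10⁻⁴ → stable
  19–142 m: −αΔT+βΔS = −(2.5 × 10⁻⁴)(+2.3)+(7.3 × 10⁻⁴)(+0.56) = -1.7 × 10⁻⁴ → UNSTABLE
  142–161 m: −αΔT+βΔS = −(2.5 × 10⁻⁴)(-5.9)+(7.3 × 10⁻⁴)(-0.85) = 8.5 × 10⁻⁴ → stable
The 19–142 m interval has Δρ < 0: lighter water underlies denser water.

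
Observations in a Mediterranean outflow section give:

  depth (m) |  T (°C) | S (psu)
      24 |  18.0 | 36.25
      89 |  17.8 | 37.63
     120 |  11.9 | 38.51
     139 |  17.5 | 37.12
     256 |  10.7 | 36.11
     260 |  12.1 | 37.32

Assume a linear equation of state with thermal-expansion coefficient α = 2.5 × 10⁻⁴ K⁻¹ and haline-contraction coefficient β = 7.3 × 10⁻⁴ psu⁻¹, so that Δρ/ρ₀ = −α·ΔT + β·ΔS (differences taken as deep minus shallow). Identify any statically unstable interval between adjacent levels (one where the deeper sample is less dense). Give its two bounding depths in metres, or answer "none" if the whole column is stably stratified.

Evaluate Δρ/ρ₀ = −αΔT + βΔS across each adjacent pair:
  24–89 m: −αΔT+βΔS = −(2.5 × 10⁻⁴)(-0.2)+(7.3 × 10⁻⁴)(+1.38) = 1.1 × 10⁻³ → stable
  89–120 m: −αΔT+βΔS = −(2.5 × 10⁻⁴)(-5.9)+(7.3 × 10⁻⁴)(+0.88) = 2.1 × 10⁻³ → stable
  120–139 m: −αΔT+βΔS = −(2.5 × 10⁻⁴)(+5.6)+(7.3 × 10⁻⁴)(-1.39) = -2.4 × 10⁻³ → UNSTABLE
  139–256 m: −αΔT+βΔS = −(2.5 × 10⁻⁴)(-6.8)+(7.3 × 10⁻⁴)(-1.01) = 9.6 × 10⁻⁴ → stable
  256–260 m: −αΔT+βΔS = −(2.5 × 10⁻⁴)(+1.4)+(7.3 × 10⁻⁴)(+1.21) = 5.3 × 10⁻⁴ → stable
The 120–139 m interval has Δρ < 0: lighter water underlies denser water.

120–139 m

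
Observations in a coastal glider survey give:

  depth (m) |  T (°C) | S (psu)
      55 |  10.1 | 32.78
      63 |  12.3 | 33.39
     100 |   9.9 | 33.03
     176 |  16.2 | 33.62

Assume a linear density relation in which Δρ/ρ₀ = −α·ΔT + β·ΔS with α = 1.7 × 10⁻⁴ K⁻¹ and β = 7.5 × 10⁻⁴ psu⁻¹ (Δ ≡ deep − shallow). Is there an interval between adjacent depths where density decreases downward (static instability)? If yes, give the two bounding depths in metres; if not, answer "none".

Evaluate Δρ/ρ₀ = −αΔT + βΔS across each adjacent pair:
  55–63 m: −αΔT+βΔS = −(1.7 × 10⁻⁴)(+2.2)+(7.5 × 10⁻⁴)(+0.61) = 8.3 × 10⁻⁵ → stable
  63–100 m: −αΔT+βΔS = −(1.7 × 10⁻⁴)(-2.4)+(7.5 × 10⁻⁴)(-0.36) = 1.4 × 10⁻⁴ → stable
  100–176 m: −αΔT+βΔS = −(1.7 × 10⁻⁴)(+6.3)+(7.5 × 10⁻⁴)(+0.59) = -6.3 × 10⁻⁴ → UNSTABLE
The 100–176 m interval has Δρ < 0: lighter water underlies denser water.

100–176 m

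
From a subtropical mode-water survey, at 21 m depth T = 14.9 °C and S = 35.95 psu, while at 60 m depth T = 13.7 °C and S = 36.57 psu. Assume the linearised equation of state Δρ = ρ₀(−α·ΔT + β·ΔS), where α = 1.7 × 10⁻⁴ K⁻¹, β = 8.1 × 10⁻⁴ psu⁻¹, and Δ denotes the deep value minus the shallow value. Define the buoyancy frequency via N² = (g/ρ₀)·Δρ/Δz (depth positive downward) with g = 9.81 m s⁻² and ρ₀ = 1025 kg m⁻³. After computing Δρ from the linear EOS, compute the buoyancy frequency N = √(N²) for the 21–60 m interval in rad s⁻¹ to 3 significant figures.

ΔT = -1.2 K, ΔS = +0.62 psu (deep − shallow).
Δρ/ρ₀ = −αΔT + βΔS = 2.04 × 10⁻⁴ + 5.022 × 10⁻⁴ = 7.062 × 10⁻⁴, so Δρ ≈ 0.7239 kg m⁻³.
N² = (g/ρ₀)·Δρ/Δz = g·(Δρ/ρ₀)/Δz = 9.81 × 7.062 × 10⁻⁴ / 39 = 1.7764 × 10⁻⁴ s⁻².
N = √(1.7764 × 10⁻⁴) = 0.013328 rad s⁻¹ ≈ 0.0133 rad s⁻¹.

0.0133 rad s⁻¹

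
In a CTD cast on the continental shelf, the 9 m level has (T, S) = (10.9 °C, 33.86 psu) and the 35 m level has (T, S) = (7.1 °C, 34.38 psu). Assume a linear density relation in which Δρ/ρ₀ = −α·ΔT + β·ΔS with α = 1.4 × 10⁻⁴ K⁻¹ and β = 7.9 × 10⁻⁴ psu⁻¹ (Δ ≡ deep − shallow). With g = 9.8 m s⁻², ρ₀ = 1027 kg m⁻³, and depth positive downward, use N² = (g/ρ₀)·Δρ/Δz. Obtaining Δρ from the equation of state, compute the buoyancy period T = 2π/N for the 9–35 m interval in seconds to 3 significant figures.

333 s

ΔT = -3.8 K, ΔS = +0.52 psu (deep − shallow).
Δρ/ρ₀ = −αΔT + βΔS = 5.32 × 10⁻⁴ + 4.108 × 10⁻⁴ = 9.428 × 10⁻⁴, so Δρ ≈ 0.9683 kg m⁻³.
N² = (g/ρ₀)·Δρ/Δz = g·(Δρ/ρ₀)/Δz = 9.8 × 9.428 × 10⁻⁴ / 26 = 3.5536 × 10⁻⁴ s⁻².
N = √(3.5536 × 10⁻⁴) = 0.018851 rad s⁻¹ → T = 2π/N = 333.31 s ≈ 333 s.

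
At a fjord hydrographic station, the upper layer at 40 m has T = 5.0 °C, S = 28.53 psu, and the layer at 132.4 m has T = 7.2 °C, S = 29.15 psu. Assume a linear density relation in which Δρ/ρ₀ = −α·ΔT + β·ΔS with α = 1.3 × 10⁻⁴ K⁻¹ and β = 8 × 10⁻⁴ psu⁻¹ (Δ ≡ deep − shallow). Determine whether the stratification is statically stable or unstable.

ΔT = 7.2 − 5.0 = +2.2 K and ΔS = 29.15 − 28.53 = +0.62 psu (deep − shallow).
−αΔT = -2.86 × 10⁻⁴; βΔS = 4.96 × 10⁻⁴; sum Δρ/ρ₀ = 2.10 × 10⁻⁴.
Δρ/ρ₀ > 0, so Δρ > 0: deeper water is denser → statically stable.

stable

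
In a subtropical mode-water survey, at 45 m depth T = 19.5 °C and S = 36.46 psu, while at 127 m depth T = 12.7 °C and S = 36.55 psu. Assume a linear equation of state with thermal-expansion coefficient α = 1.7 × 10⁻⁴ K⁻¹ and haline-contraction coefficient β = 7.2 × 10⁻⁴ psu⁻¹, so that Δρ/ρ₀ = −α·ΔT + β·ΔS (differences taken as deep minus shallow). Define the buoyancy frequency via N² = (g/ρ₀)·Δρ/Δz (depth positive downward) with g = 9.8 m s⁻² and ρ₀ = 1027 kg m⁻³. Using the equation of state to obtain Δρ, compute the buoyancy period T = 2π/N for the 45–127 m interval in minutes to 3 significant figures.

ΔT = -6.8 K, ΔS = +0.09 psu (deep − shallow).
Δρ/ρ₀ = −αΔT + βΔS = 1.156 × 10⁻³ + 6.48 × 10⁻⁵ = 1.2208 × 10⁻³, so Δρ ≈ 1.254 kg m⁻³.
N² = (g/ρ₀)·Δρ/Δz = g·(Δρ/ρ₀)/Δz = 9.8 × 1.2208 × 10⁻³ / 82 = 1.4590 × 10⁻⁴ s⁻².
N = √(1.4590 × 10⁻⁴) = 0.012079 rad s⁻¹ → T = 2π/N = 520.17 s = 8.6695 min ≈ 8.67 min.

8.67 min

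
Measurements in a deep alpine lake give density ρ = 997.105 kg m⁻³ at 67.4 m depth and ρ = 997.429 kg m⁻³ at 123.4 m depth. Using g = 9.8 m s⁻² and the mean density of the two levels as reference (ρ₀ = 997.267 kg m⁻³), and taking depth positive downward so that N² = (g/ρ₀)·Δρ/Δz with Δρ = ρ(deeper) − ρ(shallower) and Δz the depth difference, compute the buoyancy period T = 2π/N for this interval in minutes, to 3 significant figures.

Δρ = 997.429 − 997.105 = 0.324 kg m⁻³ over Δz = 123.4 − 67.4 = 56 m.
N² = (9.8/997.267) × (0.324/56) = 5.6855 × 10⁻⁵ s⁻².
N = √(5.6855 × 10⁻⁵) = 7.5402 × 10⁻³ rad s⁻¹, so T = 2π/N = 833.29 s = 13.888 min ≈ 13.9 min.

13.9 min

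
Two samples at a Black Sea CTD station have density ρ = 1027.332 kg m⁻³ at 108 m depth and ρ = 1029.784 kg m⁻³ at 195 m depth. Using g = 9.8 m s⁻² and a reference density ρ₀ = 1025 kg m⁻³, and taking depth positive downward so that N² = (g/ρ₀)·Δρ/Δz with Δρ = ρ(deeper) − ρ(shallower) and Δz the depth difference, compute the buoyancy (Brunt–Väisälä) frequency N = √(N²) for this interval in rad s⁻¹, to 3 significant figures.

Δρ = 1029.784 − 1027.332 = 2.452 kg m⁻³ over Δz = 195 − 108 = 87 m.
N² = (9.8/1025) × (2.452/87) = 2.6947 × 10⁻⁴ s⁻².
N = √(2.6947 × 10⁻⁴) = 0.016416 rad s⁻¹ ≈ 0.0164 rad s⁻¹.

0.0164 rad s⁻¹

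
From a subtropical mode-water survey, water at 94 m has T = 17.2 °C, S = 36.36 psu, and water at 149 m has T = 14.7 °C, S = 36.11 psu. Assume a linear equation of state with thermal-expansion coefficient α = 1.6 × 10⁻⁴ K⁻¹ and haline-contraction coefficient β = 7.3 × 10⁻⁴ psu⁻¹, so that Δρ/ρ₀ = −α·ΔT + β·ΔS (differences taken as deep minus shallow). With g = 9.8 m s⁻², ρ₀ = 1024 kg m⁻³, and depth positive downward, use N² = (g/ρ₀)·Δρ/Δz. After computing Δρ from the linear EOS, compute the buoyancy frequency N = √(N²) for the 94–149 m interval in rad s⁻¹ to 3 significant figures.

ΔT = -2.5 K, ΔS = -0.25 psu (deep − shallow).
Δρ/ρ₀ = −αΔT + βΔS = 4.00 × 10⁻⁴ − 1.825 × 10⁻⁴ = 2.175 × 10⁻⁴, so Δρ ≈ 0.2227 kg m⁻³.
N² = (g/ρ₀)·Δρ/Δz = g·(Δρ/ρ₀)/Δz = 9.8 × 2.175 × 10⁻⁴ / 55 = 3.8755 × 10⁻⁵ s⁻².
N = √(3.8755 × 10⁻⁵) = 6.2254 × 10⁻³ rad s⁻¹ ≈ 6.23 × 10⁻³ rad s⁻¹.

6.23 × 10⁻³ rad s⁻¹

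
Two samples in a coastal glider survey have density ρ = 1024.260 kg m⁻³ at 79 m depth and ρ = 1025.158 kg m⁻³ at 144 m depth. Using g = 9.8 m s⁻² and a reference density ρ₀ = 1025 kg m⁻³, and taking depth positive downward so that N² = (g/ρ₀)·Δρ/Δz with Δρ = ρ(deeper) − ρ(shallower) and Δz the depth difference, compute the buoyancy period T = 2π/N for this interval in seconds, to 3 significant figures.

547 s

Δρ = 1025.158 − 1024.260 = 0.898 kg m⁻³ over Δz = 144 − 79 = 65 m.
N² = (9.8/1025) × (0.898/65) = 1.3209 × 10⁻⁴ s⁻².
N = √(1.3209 × 10⁻⁴) = 0.011493 rad s⁻¹, so T = 2π/N = 546.70 s ≈ 547 s.
Since Δρ > 0 the layer is stably stratified.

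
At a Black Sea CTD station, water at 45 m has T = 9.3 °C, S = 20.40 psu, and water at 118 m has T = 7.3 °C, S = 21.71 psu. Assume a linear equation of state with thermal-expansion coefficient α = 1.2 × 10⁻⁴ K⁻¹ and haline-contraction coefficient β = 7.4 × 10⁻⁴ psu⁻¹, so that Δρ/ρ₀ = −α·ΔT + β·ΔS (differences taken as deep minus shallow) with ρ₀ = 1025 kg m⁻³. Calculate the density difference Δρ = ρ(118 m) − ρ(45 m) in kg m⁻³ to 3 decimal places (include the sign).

ΔT = -2.0 K, ΔS = +1.31 psu (deep − shallow).
Δρ/ρ₀ = −(1.2 × 10⁻⁴)(-2.0) + (7.4 × 10⁻⁴)(+1.31) = 1.2094 × 10⁻³.
Δρ = 1025 × (1.2094 × 10⁻³) = +1.240 kg m⁻³.
Positive Δρ: denser below, stable.

+1.240 kg m⁻³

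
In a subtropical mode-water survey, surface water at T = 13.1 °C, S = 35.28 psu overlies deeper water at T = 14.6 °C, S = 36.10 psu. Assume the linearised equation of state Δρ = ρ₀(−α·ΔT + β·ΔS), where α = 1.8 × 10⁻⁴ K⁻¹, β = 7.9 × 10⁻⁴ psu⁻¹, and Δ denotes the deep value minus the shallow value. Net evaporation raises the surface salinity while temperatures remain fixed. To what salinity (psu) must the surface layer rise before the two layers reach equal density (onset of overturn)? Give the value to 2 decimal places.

Neutral buoyancy requires −α(T_deep − T_surf) + β(S_deep − S_surf′) = 0.
S_surf′ = S_deep − (α/β)·ΔT = 36.10 − (1.8 × 10⁻⁴/7.9 × 10⁻⁴)·(+1.5) = 35.7582 psu.
Increase required: 35.7582 − 35.28 = 0.4782 psu.

35.76 psu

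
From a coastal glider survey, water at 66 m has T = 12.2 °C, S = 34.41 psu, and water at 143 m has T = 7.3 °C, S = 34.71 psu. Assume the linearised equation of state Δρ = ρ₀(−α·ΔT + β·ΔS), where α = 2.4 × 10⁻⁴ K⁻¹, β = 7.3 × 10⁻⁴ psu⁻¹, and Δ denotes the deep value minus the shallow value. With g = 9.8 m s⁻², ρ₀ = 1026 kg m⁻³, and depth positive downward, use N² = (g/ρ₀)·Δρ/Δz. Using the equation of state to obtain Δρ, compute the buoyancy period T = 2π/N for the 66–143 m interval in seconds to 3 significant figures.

472 s

ΔT = -4.9 K, ΔS = +0.30 psu (deep − shallow).
Δρ/ρ₀ = −αΔT + βΔS = 1.176 × 10⁻³ + 2.19 × 10⁻⁴ = 1.395 × 10⁻³, so Δρ ≈ 1.431 kg m⁻³.
N² = (g/ρ₀)·Δρ/Δz = g·(Δρ/ρ₀)/Δz = 9.8 × 1.395 × 10⁻³ / 77 = 1.7755 × 10⁻⁴ s⁻².
N = √(1.7755 × 10⁻⁴) = 0.013325 rad s⁻¹ → T = 2π/N = 471.53 s ≈ 472 s.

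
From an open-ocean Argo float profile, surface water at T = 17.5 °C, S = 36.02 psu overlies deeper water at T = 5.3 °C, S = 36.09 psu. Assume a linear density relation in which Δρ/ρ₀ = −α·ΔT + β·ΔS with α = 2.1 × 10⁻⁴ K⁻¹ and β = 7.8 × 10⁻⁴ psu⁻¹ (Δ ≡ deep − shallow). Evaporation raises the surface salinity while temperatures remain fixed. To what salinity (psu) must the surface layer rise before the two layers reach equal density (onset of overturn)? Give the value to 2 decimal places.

39.37 psu

Neutral buoyancy requires −α(T_deep − T_surf) + β(S_deep − S_surf′) = 0.
S_surf′ = S_deep − (α/β)·ΔT = 36.09 − (2.1 × 10⁻⁴/7.8 × 10⁻⁴)·(-12.2) = 39.3746 psu.
Increase required: 39.3746 − 36.02 = 3.3546 psu.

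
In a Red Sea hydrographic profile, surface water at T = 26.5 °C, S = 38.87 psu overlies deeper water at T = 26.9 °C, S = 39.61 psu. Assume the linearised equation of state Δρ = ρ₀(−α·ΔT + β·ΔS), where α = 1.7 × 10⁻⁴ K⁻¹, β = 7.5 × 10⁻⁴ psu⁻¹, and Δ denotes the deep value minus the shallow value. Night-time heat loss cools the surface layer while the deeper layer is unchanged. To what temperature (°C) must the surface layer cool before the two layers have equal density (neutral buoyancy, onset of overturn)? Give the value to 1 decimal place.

Neutral buoyancy requires Δρ = 0, i.e. −α(T_deep − T_surf′) + β(S_deep − S_surf) = 0.
T_surf′ = T_deep − (β/α)·ΔS = 26.9 − (7.5 × 10⁻⁴/1.7 × 10⁻⁴)·(+0.74) = 23.635 °C.
Cooling required: 26.5 − (23.635) = 2.865 °C.

23.6 °C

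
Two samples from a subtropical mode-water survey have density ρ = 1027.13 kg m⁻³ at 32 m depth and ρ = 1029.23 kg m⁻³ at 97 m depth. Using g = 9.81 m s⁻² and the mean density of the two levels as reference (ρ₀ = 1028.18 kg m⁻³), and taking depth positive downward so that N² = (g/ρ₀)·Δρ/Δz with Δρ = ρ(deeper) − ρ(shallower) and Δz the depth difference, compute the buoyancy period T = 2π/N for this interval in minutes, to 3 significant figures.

Δρ = 1029.23 − 1027.13 = 2.10 kg m⁻³ over Δz = 97 − 32 = 65 m.
N² = (9.81/1028.18) × (2.10/65) = 3.0825 × 10⁻⁴ s⁻².
N = √(3.0825 × 10⁻⁴) = 0.017557 rad s⁻¹, so T = 2π/N = 357.87 s = 5.9645 min ≈ 5.96 min.

5.96 min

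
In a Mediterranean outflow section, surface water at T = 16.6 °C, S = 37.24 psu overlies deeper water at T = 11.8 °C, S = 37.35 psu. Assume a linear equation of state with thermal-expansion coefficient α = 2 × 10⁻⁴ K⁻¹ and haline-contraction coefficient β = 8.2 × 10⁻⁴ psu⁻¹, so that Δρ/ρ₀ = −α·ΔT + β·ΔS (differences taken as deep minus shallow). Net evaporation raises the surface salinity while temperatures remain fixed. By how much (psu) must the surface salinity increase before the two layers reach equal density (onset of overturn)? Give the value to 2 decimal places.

Neutral buoyancy requires −α(T_deep − T_surf) + β(S_deep − S_surf′) = 0.
S_surf′ = S_deep − (α/β)·ΔT = 37.35 − (2 × 10⁻⁴/8.2 × 10⁻⁴)·(-4.8) = 38.5207 psu.
Increase required: 38.5207 − 37.24 = 1.2807 psu.

1.28 psu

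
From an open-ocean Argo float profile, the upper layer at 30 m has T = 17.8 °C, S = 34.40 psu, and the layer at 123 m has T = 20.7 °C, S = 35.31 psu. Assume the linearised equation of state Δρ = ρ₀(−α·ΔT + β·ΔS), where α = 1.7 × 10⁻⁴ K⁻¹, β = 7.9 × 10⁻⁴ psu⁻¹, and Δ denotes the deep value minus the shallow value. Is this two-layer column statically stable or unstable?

ΔT = 20.7 − 17.8 = +2.9 K and ΔS = 35.31 − 34.40 = +0.91 psu (deep − shallow).
−αΔT = -4.93 × 10⁻⁴; βΔS = 7.189 × 10⁻⁴; sum Δρ/ρ₀ = 2.259 × 10⁻⁴.
Δρ/ρ₀ > 0, so Δρ > 0: deeper water is denser → statically stable.

stable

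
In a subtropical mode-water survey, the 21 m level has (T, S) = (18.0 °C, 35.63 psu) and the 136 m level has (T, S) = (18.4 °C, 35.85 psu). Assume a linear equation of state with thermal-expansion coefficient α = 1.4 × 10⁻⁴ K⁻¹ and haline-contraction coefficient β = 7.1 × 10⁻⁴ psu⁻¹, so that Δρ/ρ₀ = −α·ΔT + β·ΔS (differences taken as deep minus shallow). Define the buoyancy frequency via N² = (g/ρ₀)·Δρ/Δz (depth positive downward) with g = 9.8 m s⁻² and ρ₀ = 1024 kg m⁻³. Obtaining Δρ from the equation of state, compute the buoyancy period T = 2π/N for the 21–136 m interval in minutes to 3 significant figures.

ΔT = +0.4 K, ΔS = +0.22 psu (deep − shallow).
Δρ/ρ₀ = −αΔT + βΔS = -5.60 × 10⁻⁵ + 1.562 × 10⁻⁴ = 1.002 × 10⁻⁴, so Δρ ≈ 0.1026 kg m⁻³.
N² = (g/ρ₀)·Δρ/Δz = g·(Δρ/ρ₀)/Δz = 9.8 × 1.002 × 10⁻⁴ / 115 = 8.5388 × 10⁻⁶ s⁻².
N = √(8.5388 × 10⁻⁶) = 2.9221 × 10⁻³ rad s⁻¹ → T = 2π/N = 2.1502 × 10³ s = 35.837 min ≈ 35.8 min.

35.8 min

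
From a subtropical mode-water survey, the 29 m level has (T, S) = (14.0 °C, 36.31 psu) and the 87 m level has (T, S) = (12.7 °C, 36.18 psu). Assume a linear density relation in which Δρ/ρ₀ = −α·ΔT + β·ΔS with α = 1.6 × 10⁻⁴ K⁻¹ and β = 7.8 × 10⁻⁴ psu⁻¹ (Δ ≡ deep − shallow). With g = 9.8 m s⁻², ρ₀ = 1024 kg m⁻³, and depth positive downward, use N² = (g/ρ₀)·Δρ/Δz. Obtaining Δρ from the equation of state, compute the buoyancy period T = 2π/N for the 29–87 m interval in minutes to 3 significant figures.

24.7 min

ΔT = -1.3 K, ΔS = -0.13 psu (deep − shallow).
Δρ/ρ₀ = −αΔT + βΔS = 2.08 × 10⁻⁴ − 1.014 × 10⁻⁴ = 1.066 × 10⁻⁴, so Δρ ≈ 0.1092 kg m⁻³.
N² = (g/ρ₀)·Δρ/Δz = g·(Δρ/ρ₀)/Δz = 9.8 × 1.066 × 10⁻⁴ / 58 = 1.8012 × 10⁻⁵ s⁻².
N = √(1.8012 × 10⁻⁵) = 4.2441 × 10⁻³ rad s⁻¹ → T = 2π/N = 1.4805 × 10³ s = 24.675 min ≈ 24.7 min.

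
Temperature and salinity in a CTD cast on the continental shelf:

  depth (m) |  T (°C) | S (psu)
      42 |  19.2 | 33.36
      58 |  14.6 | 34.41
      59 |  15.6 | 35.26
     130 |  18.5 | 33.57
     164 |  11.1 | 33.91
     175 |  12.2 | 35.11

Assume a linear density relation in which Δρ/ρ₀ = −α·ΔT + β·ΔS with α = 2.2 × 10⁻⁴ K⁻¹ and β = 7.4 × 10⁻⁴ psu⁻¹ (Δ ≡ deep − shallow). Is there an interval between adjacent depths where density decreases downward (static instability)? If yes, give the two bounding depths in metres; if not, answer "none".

Evaluate Δρ/ρ₀ = −αΔT + βΔS across each adjacent pair:
  42–58 m: −αΔT+βΔS = −(2.2 × 10⁻⁴)(-4.6)+(7.4 × 10⁻⁴)(+1.05) = 1.8 × 10⁻³ → stable
  58–59 m: −αΔT+βΔS = −(2.2 × 10⁻⁴)(+1.0)+(7.4 × 10⁻⁴)(+0.85) = 4.1 × 10⁻⁴ → stable
  59–130 m: −αΔT+βΔS = −(2.2 × 10⁻⁴)(+2.9)+(7.4 × 10⁻⁴)(-1.69) = -1.9 × 10⁻³ → UNSTABLE
  130–164 m: −αΔT+βΔS = −(2.2 × 10⁻⁴)(-7.4)+(7.4 × 10⁻⁴)(+0.34) = 1.9 × 10⁻³ → stable
  164–175 m: −αΔT+βΔS = −(2.2 × 10⁻⁴)(+1.1)+(7.4 × 10⁻⁴)(+1.20) = 6.5 × 10⁻⁴ → stable
The 59–130 m interval has Δρ < 0: lighter water underlies denser water.

59–130 m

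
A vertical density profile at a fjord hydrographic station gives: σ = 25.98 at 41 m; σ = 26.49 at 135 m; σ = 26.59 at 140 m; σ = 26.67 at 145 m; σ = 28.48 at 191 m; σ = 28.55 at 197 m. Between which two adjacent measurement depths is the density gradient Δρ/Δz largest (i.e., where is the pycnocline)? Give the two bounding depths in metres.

145–191 m

Compute the density gradient over each adjacent pair:
  41–135 m: Δρ/Δz = 0.51/94 = 5.4 × 10⁻³ kg m⁻⁴
  135–140 m: Δρ/Δz = 0.10/5 = 0.020 kg m⁻⁴
  140–145 m: Δρ/Δz = 0.08/5 = 0.016 kg m⁻⁴
  145–191 m: Δρ/Δz = 1.81/46 = 0.039 kg m⁻⁴
  191–197 m: Δρ/Δz = 0.07/6 = 0.012 kg m⁻⁴
The largest gradient is in the 145–191 m interval — the pycnocline.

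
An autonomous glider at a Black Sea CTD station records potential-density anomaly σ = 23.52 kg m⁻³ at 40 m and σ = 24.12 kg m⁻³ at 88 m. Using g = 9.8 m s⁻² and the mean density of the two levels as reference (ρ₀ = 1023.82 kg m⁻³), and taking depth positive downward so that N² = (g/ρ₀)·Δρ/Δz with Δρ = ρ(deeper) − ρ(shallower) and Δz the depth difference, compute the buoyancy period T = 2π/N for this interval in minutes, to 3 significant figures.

9.57 min

Δρ = 1024.12 − 1023.52 = 0.60 kg m⁻³ over Δz = 88 − 40 = 48 m.
N² = (9.8/1023.82) × (0.60/48) = 1.1965 × 10⁻⁴ s⁻².
N = √(1.1965 × 10⁻⁴) = 0.010938 rad s⁻¹, so T = 2π/N = 574.44 s = 9.5740 min ≈ 9.57 min.
Since Δρ > 0 the layer is stably stratified.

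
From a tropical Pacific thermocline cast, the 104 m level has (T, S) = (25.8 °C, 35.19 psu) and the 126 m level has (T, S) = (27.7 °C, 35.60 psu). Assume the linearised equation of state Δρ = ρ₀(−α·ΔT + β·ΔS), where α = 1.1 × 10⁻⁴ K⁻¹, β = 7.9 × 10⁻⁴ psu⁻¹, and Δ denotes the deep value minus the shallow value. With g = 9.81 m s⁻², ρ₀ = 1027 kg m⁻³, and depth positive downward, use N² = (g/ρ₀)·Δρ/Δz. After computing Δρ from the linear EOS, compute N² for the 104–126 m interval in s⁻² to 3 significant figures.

5.12 × 10⁻⁵ s⁻²

ΔT = +1.9 K, ΔS = +0.41 psu (deep − shallow).
Δρ/ρ₀ = −αΔT + βΔS = -2.09 × 10⁻⁴ + 3.239 × 10⁻⁴ = 1.149 × 10⁻⁴, so Δρ ≈ 0.1180 kg m⁻³.
N² = (g/ρ₀)·Δρ/Δz = g·(Δρ/ρ₀)/Δz = 9.81 × 1.149 × 10⁻⁴ / 22 = 5.1235 × 10⁻⁵ s⁻² ≈ 5.12 × 10⁻⁵ s⁻².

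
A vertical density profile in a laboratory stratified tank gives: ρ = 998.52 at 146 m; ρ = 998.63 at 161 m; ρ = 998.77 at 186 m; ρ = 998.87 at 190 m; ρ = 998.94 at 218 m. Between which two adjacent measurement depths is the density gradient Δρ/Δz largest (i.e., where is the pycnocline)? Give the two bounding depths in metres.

186–190 m

Compute the density gradient over each adjacent pair:
  146–161 m: Δρ/Δz = 0.11/15 = 7.3 × 10⁻³ kg m⁻⁴
  161–186 m: Δρ/Δz = 0.14/25 = 5.6 × 10⁻³ kg m⁻⁴
  186–190 m: Δρ/Δz = 0.10/4 = 0.025 kg m⁻⁴
  190–218 m: Δρ/Δz = 0.07/28 = 2.5 × 10⁻³ kg m⁻⁴
The largest gradient is in the 186–190 m interval — the pycnocline.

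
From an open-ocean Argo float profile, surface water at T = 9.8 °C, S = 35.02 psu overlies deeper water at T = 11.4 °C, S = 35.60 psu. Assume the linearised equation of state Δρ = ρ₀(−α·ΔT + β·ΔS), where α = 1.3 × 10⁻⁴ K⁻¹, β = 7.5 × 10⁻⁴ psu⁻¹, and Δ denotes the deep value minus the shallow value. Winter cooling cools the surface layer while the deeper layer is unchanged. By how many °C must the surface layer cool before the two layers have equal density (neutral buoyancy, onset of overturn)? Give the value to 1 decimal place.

1.7 °C

Neutral buoyancy requires Δρ = 0, i.e. −α(T_deep − T_surf′) + β(S_deep − S_surf) = 0.
T_surf′ = T_deep − (β/α)·ΔS = 11.4 − (7.5 × 10⁻⁴/1.3 × 10⁻⁴)·(+0.58) = 8.054 °C.
Cooling required: 9.8 − (8.054) = 1.746 °C.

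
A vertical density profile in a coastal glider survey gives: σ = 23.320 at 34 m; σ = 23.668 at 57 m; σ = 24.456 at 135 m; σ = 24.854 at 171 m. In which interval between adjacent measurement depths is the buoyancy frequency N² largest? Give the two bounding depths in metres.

Compute the density gradient over each adjacent pair:
  34–57 m: Δρ/Δz = 0.348/23 = 0.015 kg m⁻⁴
  57–135 m: Δρ/Δz = 0.788/78 = 0.010 kg m⁻⁴
  135–171 m: Δρ/Δz = 0.398/36 = 0.011 kg m⁻⁴
The largest gradient is in the 34–57 m interval — the pycnocline.

34–57 m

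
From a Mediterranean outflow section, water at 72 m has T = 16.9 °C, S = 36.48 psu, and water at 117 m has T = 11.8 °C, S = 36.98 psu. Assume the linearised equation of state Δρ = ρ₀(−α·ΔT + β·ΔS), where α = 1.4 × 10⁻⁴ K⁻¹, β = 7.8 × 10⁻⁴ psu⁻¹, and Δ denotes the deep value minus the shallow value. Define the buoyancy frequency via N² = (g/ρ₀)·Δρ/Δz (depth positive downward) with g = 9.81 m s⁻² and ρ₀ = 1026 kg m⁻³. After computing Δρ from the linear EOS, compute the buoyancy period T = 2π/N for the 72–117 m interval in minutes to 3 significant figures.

6.75 min

ΔT = -5.1 K, ΔS = +0.50 psu (deep − shallow).
Δρ/ρ₀ = −αΔT + βΔS = 7.14 × 10⁻⁴ + 3.90 × 10⁻⁴ = 1.104 × 10⁻³, so Δρ ≈ 1.133 kg m⁻³.
N² = (g/ρ₀)·Δρ/Δz = g·(Δρ/ρ₀)/Δz = 9.81 × 1.104 × 10⁻³ / 45 = 2.4067 × 10⁻⁴ s⁻².
N = √(2.4067 × 10⁻⁴) = 0.015514 rad s⁻¹ → T = 2π/N = 405.00 s = 6.7500 min ≈ 6.75 min.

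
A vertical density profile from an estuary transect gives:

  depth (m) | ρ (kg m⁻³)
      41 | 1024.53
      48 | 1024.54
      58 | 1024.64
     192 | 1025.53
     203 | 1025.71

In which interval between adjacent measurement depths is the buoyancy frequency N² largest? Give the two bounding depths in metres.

192–203 m

Compute the density gradient over each adjacent pair:
  41–48 m: Δρ/Δz = 0.01/7 = 1.4 × 10⁻³ kg m⁻⁴
  48–58 m: Δρ/Δz = 0.10/10 = 0.010 kg m⁻⁴
  58–192 m: Δρ/Δz = 0.89/134 = 6.6 × 10⁻³ kg m⁻⁴
  192–203 m: Δρ/Δz = 0.18/11 = 0.016 kg m⁻⁴
The largest gradient is in the 192–203 m interval — the pycnocline.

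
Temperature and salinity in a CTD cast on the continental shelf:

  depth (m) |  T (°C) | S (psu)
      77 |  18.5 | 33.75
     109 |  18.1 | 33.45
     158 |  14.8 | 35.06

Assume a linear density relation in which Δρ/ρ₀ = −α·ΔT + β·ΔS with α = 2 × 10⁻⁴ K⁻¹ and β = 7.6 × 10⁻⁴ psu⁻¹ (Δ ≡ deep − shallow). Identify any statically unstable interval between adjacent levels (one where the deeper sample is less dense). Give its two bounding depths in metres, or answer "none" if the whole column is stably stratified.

Evaluate Δρ/ρ₀ = −αΔT + βΔS across each adjacent pair:
  77–109 m: −αΔT+βΔS = −(2 × 10⁻⁴)(-0.4)+(7.6 × 10⁻⁴)(-0.30) = -1.5 × 10⁻⁴ → UNSTABLE
  109–158 m: −αΔT+βΔS = −(2 × 10⁻⁴)(-3.3)+(7.6 × 10⁻⁴)(+1.61) = 1.9 × 10⁻³ → stable
The 77–109 m interval has Δρ < 0: lighter water underlies denser water.

77–109 m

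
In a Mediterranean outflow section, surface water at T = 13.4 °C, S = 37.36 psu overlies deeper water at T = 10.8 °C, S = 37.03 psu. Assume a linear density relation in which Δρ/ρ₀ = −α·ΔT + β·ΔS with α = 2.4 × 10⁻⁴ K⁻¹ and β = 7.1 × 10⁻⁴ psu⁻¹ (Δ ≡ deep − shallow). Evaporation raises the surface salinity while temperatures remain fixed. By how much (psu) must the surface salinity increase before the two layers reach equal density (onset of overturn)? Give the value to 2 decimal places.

Neutral buoyancy requires −α(T_deep − T_surf) + β(S_deep − S_surf′) = 0.
S_surf′ = S_deep − (α/β)·ΔT = 37.03 − (2.4 × 10⁻⁴/7.1 × 10⁻⁴)·(-2.6) = 37.9089 psu.
Increase required: 37.9089 − 37.36 = 0.5489 psu.

0.55 psu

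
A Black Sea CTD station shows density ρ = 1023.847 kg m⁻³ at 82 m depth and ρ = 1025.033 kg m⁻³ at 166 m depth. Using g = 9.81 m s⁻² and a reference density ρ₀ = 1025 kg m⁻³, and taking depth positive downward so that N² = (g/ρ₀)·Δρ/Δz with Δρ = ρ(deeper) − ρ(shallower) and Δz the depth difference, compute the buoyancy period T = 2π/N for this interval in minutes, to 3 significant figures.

9.01 min

Δρ = 1025.033 − 1023.847 = 1.186 kg m⁻³ over Δz = 166 − 82 = 84 m.
N² = (9.81/1025) × (1.186/84) = 1.3513 × 10⁻⁴ s⁻².
N = √(1.3513 × 10⁻⁴) = 0.011625 rad s⁻¹, so T = 2π/N = 540.49 s = 9.0082 min ≈ 9.01 min.
Since Δρ > 0 the layer is stably stratified.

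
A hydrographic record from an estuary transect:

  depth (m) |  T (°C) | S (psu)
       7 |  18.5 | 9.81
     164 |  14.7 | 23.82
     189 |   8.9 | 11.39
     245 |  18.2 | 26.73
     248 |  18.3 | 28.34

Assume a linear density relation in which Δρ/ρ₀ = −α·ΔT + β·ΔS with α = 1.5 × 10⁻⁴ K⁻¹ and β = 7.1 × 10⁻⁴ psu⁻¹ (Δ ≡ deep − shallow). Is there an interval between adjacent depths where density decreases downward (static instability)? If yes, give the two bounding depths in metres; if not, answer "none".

164–189 m

Evaluate Δρ/ρ₀ = −αΔT + βΔS across each adjacent pair:
  7–164 m: −αΔT+βΔS = −(1.5 × 10⁻⁴)(-3.8)+(7.1 × 10⁻⁴)(+14.01) = 0.011 → stable
  164–189 m: −αΔT+βΔS = −(1.5 × 10⁻⁴)(-5.8)+(7.1 × 10⁻⁴)(-12.43) = -8.0 × 10⁻³ → UNSTABLE
  189–245 m: −αΔT+βΔS = −(1.5 × 10⁻⁴)(+9.3)+(7.1 × 10⁻⁴)(+15.34) = 9.5 × 10⁻³ → stable
  245–248 m: −αΔT+βΔS = −(1.5 × 10⁻⁴)(+0.1)+(7.1 × 10⁻⁴)(+1.61) = 1.1 × 10⁻³ → stable
The 164–189 m interval has Δρ < 0: lighter water underlies denser water.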